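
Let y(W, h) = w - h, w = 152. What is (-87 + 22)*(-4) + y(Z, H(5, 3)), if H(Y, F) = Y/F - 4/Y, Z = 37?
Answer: 6167/15 ≈ 411.13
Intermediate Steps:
H(Y, F) = -4/Y + Y/F
y(W, h) = 152 - h
(-87 + 22)*(-4) + y(Z, H(5, 3)) = (-87 + 22)*(-4) + (152 - (-4/5 + 5/3)) = -65*(-4) + (152 - (-4*1/5 + 5*(1/3))) = 260 + (152 - (-4/5 + 5/3)) = 260 + (152 - 1*13/15) = 260 + (152 - 13/15) = 260 + 2267/15 = 6167/15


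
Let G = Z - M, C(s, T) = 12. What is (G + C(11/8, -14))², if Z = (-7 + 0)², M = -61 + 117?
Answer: 25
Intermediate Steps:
M = 56
Z = 49 (Z = (-7)² = 49)
G = -7 (G = 49 - 1*56 = 49 - 56 = -7)
(G + C(11/8, -14))² = (-7 + 12)² = 5² = 25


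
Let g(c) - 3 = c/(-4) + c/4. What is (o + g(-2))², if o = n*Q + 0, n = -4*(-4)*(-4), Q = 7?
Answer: 198025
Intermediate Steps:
g(c) = 3 (g(c) = 3 + (c/(-4) + c/4) = 3 + (c*(-¼) + c*(¼)) = 3 + (-c/4 + c/4) = 3 + 0 = 3)
n = -64 (n = 16*(-4) = -64)
o = -448 (o = -64*7 + 0 = -448 + 0 = -448)
(o + g(-2))² = (-448 + 3)² = (-445)² = 198025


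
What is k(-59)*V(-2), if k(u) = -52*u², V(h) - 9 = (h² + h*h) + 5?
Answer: -3982264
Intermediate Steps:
V(h) = 14 + 2*h² (V(h) = 9 + ((h² + h*h) + 5) = 9 + ((h² + h²) + 5) = 9 + (2*h² + 5) = 9 + (5 + 2*h²) = 14 + 2*h²)
k(-59)*V(-2) = (-52*(-59)²)*(14 + 2*(-2)²) = (-52*3481)*(14 + 2*4) = -181012*(14 + 8) = -181012*22 = -3982264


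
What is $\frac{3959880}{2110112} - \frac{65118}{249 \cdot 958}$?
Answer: $\frac{16816487953}{10486465348} \approx 1.6036$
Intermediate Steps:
$\frac{3959880}{2110112} - \frac{65118}{249 \cdot 958} = 3959880 \cdot \frac{1}{2110112} - \frac{65118}{238542} = \frac{494985}{263764} - \frac{10853}{39757} = \frac{16816487953}{10486465348}$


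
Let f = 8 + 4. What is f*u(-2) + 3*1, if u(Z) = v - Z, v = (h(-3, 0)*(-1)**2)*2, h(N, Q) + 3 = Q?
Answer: -45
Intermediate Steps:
h(N, Q) = -3 + Q
f = 12
v = -6 (v = ((-3 + 0)*(-1)**2)*2 = -3*1*2 = -3*2 = -6)
u(Z) = -6 - Z
f*u(-2) + 3*1 = 12*(-6 - 1*(-2)) + 3*1 = 12*(-6 + 2) + 3 = 12*(-4) + 3 = -48 + 3 = -45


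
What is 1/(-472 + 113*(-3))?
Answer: -1/811 ≈ -0.0012330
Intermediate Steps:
1/(-472 + 113*(-3)) = 1/(-472 - 339) = 1/(-811) = -1/811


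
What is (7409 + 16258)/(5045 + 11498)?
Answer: 23667/16543 ≈ 1.4306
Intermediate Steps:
(7409 + 16258)/(5045 + 11498) = 23667/16543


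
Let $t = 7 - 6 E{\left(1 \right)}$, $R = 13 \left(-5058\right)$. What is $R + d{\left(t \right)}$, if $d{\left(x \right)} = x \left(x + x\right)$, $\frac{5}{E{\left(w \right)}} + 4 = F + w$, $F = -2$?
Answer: $-65416$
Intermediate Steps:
$E{\left(w \right)} = \frac{5}{-6 + w}$ ($E{\left(w \right)} = \frac{5}{-4 + \left(-2 + w\right)} = \frac{5}{-6 + w}$)
$R = -65754$
$t = 13$ ($t = 7 - 6 \frac{5}{-6 + 1} = 7 - 6 \frac{5}{-5} = 7 - 6 \cdot 5 \left(- \frac{1}{5}\right) = 7 - -6 = 7 + 6 = 13$)
$d{\left(x \right)} = 2 x^{2}$ ($d{\left(x \right)} = x 2 x = 2 x^{2}$)
$R + d{\left(t \right)} = -65754 + 2 \cdot 13^{2} = -65754 + 2 \cdot 169 = -65754 + 338 = -65416$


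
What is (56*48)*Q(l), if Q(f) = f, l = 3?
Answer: 8064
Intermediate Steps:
(56*48)*Q(l) = (56*48)*3 = 2688*3 = 8064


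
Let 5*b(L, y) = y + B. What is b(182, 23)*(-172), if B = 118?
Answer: -24252/5 ≈ -4850.4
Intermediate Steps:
b(L, y) = 118/5 + y/5 (b(L, y) = (y + 118)/5 = (118 + y)/5 = 118/5 + y/5)
b(182, 23)*(-172) = (118/5 + (⅕)*23)*(-172) = (118/5 + 23/5)*(-172) = (141/5)*(-172) = -24252/5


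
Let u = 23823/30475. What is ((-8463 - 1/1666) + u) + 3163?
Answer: -269048496357/50771350 ≈ -5299.2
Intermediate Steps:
u = 23823/30475 (u = 23823*(1/30475) = 23823/30475 ≈ 0.78172)
((-8463 - 1/1666) + u) + 3163 = ((-8463 - 1/1666) + 23823/30475) + 3163 = (-14099359/1666 + 23823/30475) + 3163 = -429638276407/50771350 + 3163 = -269048496357/50771350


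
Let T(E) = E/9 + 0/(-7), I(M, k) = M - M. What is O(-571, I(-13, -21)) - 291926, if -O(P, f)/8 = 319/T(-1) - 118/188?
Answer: -12640790/47 ≈ -2.6895e+5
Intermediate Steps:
I(M, k) = 0
T(E) = E/9 (T(E) = E*(1/9) + 0*(-1/7) = E/9 + 0 = E/9)
O(P, f) = 1079732/47 (O(P, f) = -8*(319/(((1/9)*(-1))) - 118/188) = -8*(319/(-1/9) - 118*1/188) = -8*(319*(-9) - 59/94) = -8*(-2871 - 59/94) = -8*(-269933/94) = 1079732/47)
O(-571, I(-13, -21)) - 291926 = 1079732/47 - 291926 = -12640790/47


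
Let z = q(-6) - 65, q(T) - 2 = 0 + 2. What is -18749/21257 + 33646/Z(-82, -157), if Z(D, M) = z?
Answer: -716356711/1296677 ≈ -552.46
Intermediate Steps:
q(T) = 4 (q(T) = 2 + (0 + 2) = 2 + 2 = 4)
z = -61 (z = 4 - 65 = -61)
Z(D, M) = -61
-18749/21257 + 33646/Z(-82, -157) = -18749/21257 + 33646/(-61) = -18749*1/21257 + 33646*(-1/61) = -18749/21257 - 33646/61 = -716356711/1296677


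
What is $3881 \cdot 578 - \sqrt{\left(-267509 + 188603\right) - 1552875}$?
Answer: $2243218 - 3 i \sqrt{181309} \approx 2.2432 \cdot 10^{6} - 1277.4 i$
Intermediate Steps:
$3881 \cdot 578 - \sqrt{\left(-267509 + 188603\right) - 1552875} = 2243218 - \sqrt{-78906 - 1552875} = 2243218 - \sqrt{-1631781} = 2243218 - 3 i \sqrt{181309}$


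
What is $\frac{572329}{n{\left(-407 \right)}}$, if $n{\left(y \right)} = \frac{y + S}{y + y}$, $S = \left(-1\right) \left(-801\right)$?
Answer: $- \frac{232937903}{197} \approx -1.1824 \cdot 10^{6}$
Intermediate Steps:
$S = 801$
$n{\left(y \right)} = \frac{801 + y}{2 y}$ ($n{\left(y \right)} = \frac{y + 801}{y + y} = \frac{801 + y}{2 y}$)
$\frac{572329}{n{\left(-407 \right)}} = \frac{572329}{\frac{1}{2} \frac{1}{-407} \left(801 - 407\right)} = \frac{572329}{\frac{1}{2} \left(- \frac{1}{407}\right) 394} = \frac{572329}{- \frac{197}{407}} = 572329 \left(- \frac{407}{197}\right) = - \frac{232937903}{197}$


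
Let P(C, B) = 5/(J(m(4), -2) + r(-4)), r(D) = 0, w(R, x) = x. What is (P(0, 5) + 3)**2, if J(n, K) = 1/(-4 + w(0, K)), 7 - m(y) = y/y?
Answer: 729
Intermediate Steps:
m(y) = 6 (m(y) = 7 - y/y = 7 - 1*1 = 7 - 1 = 6)
J(n, K) = 1/(-4 + K)
P(C, B) = -30 (P(C, B) = 5/(1/(-4 - 2) + 0) = 5/(1/(-6) + 0) = 5/(-1/6 + 0) = 5/(-1/6) = 5*(-6) = -30)
(P(0, 5) + 3)**2 = (-30 + 3)**2 = (-27)**2 = 729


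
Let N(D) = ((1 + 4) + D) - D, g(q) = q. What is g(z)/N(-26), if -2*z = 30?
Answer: -3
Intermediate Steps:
z = -15 (z = -½*30 = -15)
N(D) = 5 (N(D) = (5 + D) - D = 5)
g(z)/N(-26) = -15/5 = -15*⅕ = -3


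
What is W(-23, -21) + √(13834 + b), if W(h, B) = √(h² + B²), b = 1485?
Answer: √970 + √15319 ≈ 154.91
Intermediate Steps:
W(h, B) = √(B² + h²)
W(-23, -21) + √(13834 + b) = √((-21)² + (-23)²) + √(13834 + 1485) = √(441 + 529) + √15319 = √970 + √15319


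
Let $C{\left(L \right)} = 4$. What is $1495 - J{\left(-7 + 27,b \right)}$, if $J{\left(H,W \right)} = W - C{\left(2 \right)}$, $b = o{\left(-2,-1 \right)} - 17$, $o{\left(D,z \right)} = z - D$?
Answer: $1515$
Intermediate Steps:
$b = -16$ ($b = \left(-1 - -2\right) - 17 = \left(-1 + 2\right) - 17 = 1 - 17 = -16$)
$J{\left(H,W \right)} = -4 + W$ ($J{\left(H,W \right)} = W - 4 = -4 + W$)
$1495 - J{\left(-7 + 27,b \right)} = 1495 - \left(-4 - 16\right) = 1495 - -20 = 1495 + 20 = 1515$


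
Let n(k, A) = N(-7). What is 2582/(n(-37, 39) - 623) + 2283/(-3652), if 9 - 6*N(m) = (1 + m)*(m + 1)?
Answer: -21724093/4583260 ≈ -4.7399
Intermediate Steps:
N(m) = 3/2 - (1 + m)²/6 (N(m) = 3/2 - (1 + m)*(m + 1)/6 = 3/2 - (1 + m)*(1 + m)/6 = 3/2 - (1 + m)²/6)
n(k, A) = -9/2 (n(k, A) = 3/2 - (1 - 7)²/6 = 3/2 - ⅙*(-6)² = 3/2 - ⅙*36 = 3/2 - 6 = -9/2)
2582/(n(-37, 39) - 623) + 2283/(-3652) = 2582/(-9/2 - 623) + 2283/(-3652) = 2582/(-1255/2) + 2283*(-1/3652) = 2582*(-2/1255) - 2283/3652 = -5164/1255 - 2283/3652 = -21724093/4583260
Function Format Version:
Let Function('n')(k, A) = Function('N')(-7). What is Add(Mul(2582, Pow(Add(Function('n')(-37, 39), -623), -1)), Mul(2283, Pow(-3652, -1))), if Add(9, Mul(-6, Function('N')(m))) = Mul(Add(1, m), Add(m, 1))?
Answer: Rational(-21724093, 4583260) ≈ -4.7399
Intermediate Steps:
Function('N')(m) = Add(Rational(3, 2), Mul(Rational(-1, 6), Pow(Add(1, m), 2))) (Function('N')(m) = Add(Rational(3, 2), Mul(Rational(-1, 6), Mul(Add(1, m), Add(m, 1)))) = Add(Rational(3, 2), Mul(Rational(-1, 6), Mul(Add(1, m), Add(1, m)))) = Add(Rational(3, 2), Mul(Rational(-1, 6), Pow(Add(1, m), 2))))
Function('n')(k, A) = Rational(-9, 2) (Function('n')(k, A) = Add(Rational(3, 2), Mul(Rational(-1, 6), Pow(Add(1, -7), 2))) = Add(Rational(3, 2), Mul(Rational(-1, 6), Pow(-6, 2))) = Add(Rational(3, 2), Mul(Rational(-1, 6), 36)) = Add(Rational(3, 2), -6) = Rational(-9, 2))
Add(Mul(2582, Pow(Add(Function('n')(-37, 39), -623), -1)), Mul(2283, Pow(-3652, -1))) = Add(Mul(2582, Pow(Add(Rational(-9, 2), -623), -1)), Mul(2283, Pow(-3652, -1))) = Add(Mul(2582, Pow(Rational(-1255, 2), -1)), Mul(2283, Rational(-1, 3652))) = Add(Mul(2582, Rational(-2, 1255)), Rational(-2283, 3652)) = Add(Rational(-5164, 1255), Rational(-2283, 3652)) = Rational(-21724093, 4583260)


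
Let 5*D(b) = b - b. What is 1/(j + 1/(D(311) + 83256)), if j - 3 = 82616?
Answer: 83256/6878527465 ≈ 1.2104e-5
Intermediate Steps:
j = 82619 (j = 3 + 82616 = 82619)
D(b) = 0 (D(b) = (b - b)/5 = (⅕)*0 = 0)
1/(j + 1/(D(311) + 83256)) = 1/(82619 + 1/(0 + 83256)) = 1/(82619 + 1/83256) = 1/(6878527465/83256) = 83256/6878527465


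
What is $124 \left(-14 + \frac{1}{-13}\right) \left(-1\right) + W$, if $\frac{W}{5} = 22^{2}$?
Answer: $\frac{54152}{13} \approx 4165.5$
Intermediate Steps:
$W = 2420$ ($W = 5 \cdot 22^{2} = 5 \cdot 484 = 2420$)
$124 \left(-14 + \frac{1}{-13}\right) \left(-1\right) + W = 124 \left(-14 + \frac{1}{-13}\right) \left(-1\right) + 2420 = 124 \left(-14 - \frac{1}{13}\right) \left(-1\right) + 2420 = 124 \left(\left(- \frac{183}{13}\right) \left(-1\right)\right) + 2420 = 124 \cdot \frac{183}{13} + 2420 = \frac{22692}{13} + 2420 = \frac{54152}{13}$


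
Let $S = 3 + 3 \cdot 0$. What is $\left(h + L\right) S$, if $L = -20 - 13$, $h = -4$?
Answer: $-111$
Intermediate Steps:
$S = 3$ ($S = 3 + 0 = 3$)
$L = -33$
$\left(h + L\right) S = \left(-4 - 33\right) 3 = \left(-37\right) 3 = -111$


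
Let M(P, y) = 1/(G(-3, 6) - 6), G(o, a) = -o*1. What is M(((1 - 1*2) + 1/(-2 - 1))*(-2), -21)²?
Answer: ⅑ ≈ 0.11111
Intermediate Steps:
G(o, a) = -o
M(P, y) = -⅓ (M(P, y) = 1/(-1*(-3) - 6) = 1/(3 - 6) = 1/(-3) = -⅓)
M(((1 - 1*2) + 1/(-2 - 1))*(-2), -21)² = (-⅓)² = ⅑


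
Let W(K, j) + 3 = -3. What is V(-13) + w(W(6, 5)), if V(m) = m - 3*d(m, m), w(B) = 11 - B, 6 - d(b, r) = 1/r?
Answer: -185/13 ≈ -14.231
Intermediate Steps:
d(b, r) = 6 - 1/r
W(K, j) = -6 (W(K, j) = -3 - 3 = -6)
V(m) = -18 + m + 3/m (V(m) = m - 3*(6 - 1/m) = m + (-18 + 3/m) = -18 + m + 3/m)
V(-13) + w(W(6, 5)) = (-18 - 13 + 3/(-13)) + (11 - 1*(-6)) = (-18 - 13 + 3*(-1/13)) + (11 + 6) = (-18 - 13 - 3/13) + 17 = -406/13 + 17 = -185/13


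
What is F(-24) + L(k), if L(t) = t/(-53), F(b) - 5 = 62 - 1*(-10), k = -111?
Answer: 4192/53 ≈ 79.094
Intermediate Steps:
F(b) = 77 (F(b) = 5 + (62 - 1*(-10)) = 5 + (62 + 10) = 5 + 72 = 77)
L(t) = -t/53 (L(t) = t*(-1/53) = -t/53)
F(-24) + L(k) = 77 - 1/53*(-111) = 77 + 111/53 = 4192/53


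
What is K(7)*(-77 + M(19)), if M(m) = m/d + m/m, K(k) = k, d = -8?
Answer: -4389/8 ≈ -548.63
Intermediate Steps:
M(m) = 1 - m/8 (M(m) = m/(-8) + m/m = m*(-1/8) + 1 = -m/8 + 1 = 1 - m/8)
K(7)*(-77 + M(19)) = 7*(-77 + (1 - 1/8*19)) = 7*(-77 + (1 - 19/8)) = 7*(-77 - 11/8) = 7*(-627/8) = -4389/8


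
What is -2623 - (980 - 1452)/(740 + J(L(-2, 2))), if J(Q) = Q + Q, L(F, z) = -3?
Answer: -962405/367 ≈ -2622.4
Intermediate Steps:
J(Q) = 2*Q
-2623 - (980 - 1452)/(740 + J(L(-2, 2))) = -2623 - (980 - 1452)/(740 + 2*(-3)) = -2623 - (-472)/(740 - 6) = -2623 - (-472)/734 = -2623 - 1*(-236/367) = -2623 + 236/367 = -962405/367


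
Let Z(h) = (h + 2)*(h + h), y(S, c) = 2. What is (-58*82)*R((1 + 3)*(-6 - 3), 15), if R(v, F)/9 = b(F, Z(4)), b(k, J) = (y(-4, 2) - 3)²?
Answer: -42804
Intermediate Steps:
Z(h) = 2*h*(2 + h) (Z(h) = (2 + h)*(2*h) = 2*h*(2 + h))
b(k, J) = 1 (b(k, J) = (2 - 3)² = (-1)² = 1)
R(v, F) = 9 (R(v, F) = 9*1 = 9)
(-58*82)*R((1 + 3)*(-6 - 3), 15) = -58*82*9 = -4756*9 = -42804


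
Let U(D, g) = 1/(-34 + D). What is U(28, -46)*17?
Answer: -17/6 ≈ -2.8333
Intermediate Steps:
U(28, -46)*17 = 17/(-34 + 28) = 17/(-6) = -⅙*17 = -17/6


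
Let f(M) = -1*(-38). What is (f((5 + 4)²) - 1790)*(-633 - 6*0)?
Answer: 1109016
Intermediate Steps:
f(M) = 38
(f((5 + 4)²) - 1790)*(-633 - 6*0) = (38 - 1790)*(-633 - 6*0) = -1752*(-633 + 0) = -1752*(-633) = 1109016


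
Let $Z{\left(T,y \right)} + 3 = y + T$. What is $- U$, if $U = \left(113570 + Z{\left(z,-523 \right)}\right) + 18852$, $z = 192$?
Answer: $-132088$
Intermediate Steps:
$Z{\left(T,y \right)} = -3 + T + y$ ($Z{\left(T,y \right)} = -3 + \left(y + T\right) = -3 + \left(T + y\right) = -3 + T + y$)
$U = 132088$ ($U = \left(113570 - 334\right) + 18852 = 113236 + 18852 = 132088$)
$- U = \left(-1\right) 132088 = -132088$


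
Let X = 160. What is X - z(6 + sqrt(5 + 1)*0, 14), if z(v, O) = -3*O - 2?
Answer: 204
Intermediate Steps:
z(v, O) = -2 - 3*O
X - z(6 + sqrt(5 + 1)*0, 14) = 160 - (-2 - 3*14) = 160 - (-2 - 42) = 160 - 1*(-44) = 160 + 44 = 204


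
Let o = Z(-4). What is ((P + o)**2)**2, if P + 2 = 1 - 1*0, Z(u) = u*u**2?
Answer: 17850625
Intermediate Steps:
Z(u) = u**3
o = -64 (o = (-4)**3 = -64)
P = -1 (P = -2 + (1 - 1*0) = -2 + (1 + 0) = -2 + 1 = -1)
((P + o)**2)**2 = ((-1 - 64)**2)**2 = ((-65)**2)**2 = 4225**2 = 17850625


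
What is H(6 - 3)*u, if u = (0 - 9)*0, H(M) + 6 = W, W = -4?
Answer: 0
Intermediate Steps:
H(M) = -10 (H(M) = -6 - 4 = -10)
u = 0 (u = -9*0 = 0)
H(6 - 3)*u = -10*0 = 0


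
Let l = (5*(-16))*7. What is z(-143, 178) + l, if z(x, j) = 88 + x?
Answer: -615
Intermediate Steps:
l = -560 (l = -80*7 = -560)
z(-143, 178) + l = (88 - 143) - 560 = -55 - 560 = -615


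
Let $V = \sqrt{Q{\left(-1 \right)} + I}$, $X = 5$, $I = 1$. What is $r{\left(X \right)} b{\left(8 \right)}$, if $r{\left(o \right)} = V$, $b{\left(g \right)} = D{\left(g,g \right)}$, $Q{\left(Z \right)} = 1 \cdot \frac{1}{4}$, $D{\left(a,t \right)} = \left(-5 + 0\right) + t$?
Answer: $\frac{3 \sqrt{5}}{2} \approx 3.3541$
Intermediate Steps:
$D{\left(a,t \right)} = -5 + t$
$Q{\left(Z \right)} = \frac{1}{4}$ ($Q{\left(Z \right)} = 1 \cdot \frac{1}{4} = \frac{1}{4}$)
$b{\left(g \right)} = -5 + g$
$V = \frac{\sqrt{5}}{2}$ ($V = \sqrt{\frac{1}{4} + 1} = \sqrt{\frac{5}{4}} = \frac{\sqrt{5}}{2} \approx 1.118$)
$r{\left(o \right)} = \frac{\sqrt{5}}{2}$
$r{\left(X \right)} b{\left(8 \right)} = \frac{\sqrt{5}}{2} \left(-5 + 8\right) = \frac{\sqrt{5}}{2} \cdot 3 = \frac{3 \sqrt{5}}{2}$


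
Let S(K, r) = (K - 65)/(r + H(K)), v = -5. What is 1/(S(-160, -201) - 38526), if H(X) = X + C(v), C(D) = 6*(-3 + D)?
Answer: -409/15756909 ≈ -2.5957e-5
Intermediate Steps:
C(D) = -18 + 6*D
H(X) = -48 + X (H(X) = X + (-18 + 6*(-5)) = X + (-18 - 30) = X - 48 = -48 + X)
S(K, r) = (-65 + K)/(-48 + K + r) (S(K, r) = (K - 65)/(r + (-48 + K)) = (-65 + K)/(-48 + K + r))
1/(S(-160, -201) - 38526) = 1/((-65 - 160)/(-48 - 160 - 201) - 38526) = 1/(-225/(-409) - 38526) = 1/(-1/409*(-225) - 38526) = 1/(225/409 - 38526) = 1/(-15756909/409) = -409/15756909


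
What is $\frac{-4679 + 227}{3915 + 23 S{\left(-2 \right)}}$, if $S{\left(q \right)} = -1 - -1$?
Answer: $- \frac{1484}{1305} \approx -1.1372$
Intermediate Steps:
$S{\left(q \right)} = 0$ ($S{\left(q \right)} = -1 + 1 = 0$)
$\frac{-4679 + 227}{3915 + 23 S{\left(-2 \right)}} = \frac{-4679 + 227}{3915 + 23 \cdot 0} = - \frac{4452}{3915 + 0} = - \frac{4452}{3915} = \left(-4452\right) \frac{1}{3915} = - \frac{1484}{1305}$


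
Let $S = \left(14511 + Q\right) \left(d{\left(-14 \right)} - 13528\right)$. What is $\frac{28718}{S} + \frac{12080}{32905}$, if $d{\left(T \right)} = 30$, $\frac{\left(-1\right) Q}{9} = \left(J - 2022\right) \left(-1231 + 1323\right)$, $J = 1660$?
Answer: $\frac{5123886358669}{13957333612743} \approx 0.36711$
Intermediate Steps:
$Q = 299736$ ($Q = - 9 \left(1660 - 2022\right) \left(-1231 + 1323\right) = - 9 \left(\left(-362\right) 92\right) = \left(-9\right) \left(-33304\right) = 299736$)
$S = -4241706006$ ($S = \left(14511 + 299736\right) \left(30 - 13528\right) = 314247 \left(-13498\right) = -4241706006$)
$\frac{28718}{S} + \frac{12080}{32905} = \frac{28718}{-4241706006} + \frac{12080}{32905} = 28718 \left(- \frac{1}{4241706006}\right) + 12080 \cdot \frac{1}{32905} = - \frac{14359}{2120853003} + \frac{2416}{6581} = \frac{5123886358669}{13957333612743}$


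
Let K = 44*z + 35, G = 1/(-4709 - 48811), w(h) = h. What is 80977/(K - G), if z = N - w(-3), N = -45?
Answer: -4333889040/97031759 ≈ -44.665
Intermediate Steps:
z = -42 (z = -45 - 1*(-3) = -45 + 3 = -42)
G = -1/53520 (G = 1/(-53520) = -1/53520 ≈ -1.8685e-5)
K = -1813 (K = 44*(-42) + 35 = -1848 + 35 = -1813)
80977/(K - G) = 80977/(-1813 - 1*(-1/53520)) = 80977/(-1813 + 1/53520) = 80977/(-97031759/53520) = 80977*(-53520/97031759) = -4333889040/97031759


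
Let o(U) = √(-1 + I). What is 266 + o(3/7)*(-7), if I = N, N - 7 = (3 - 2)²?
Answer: 266 - 7*√7 ≈ 247.48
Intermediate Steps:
N = 8 (N = 7 + (3 - 2)² = 7 + 1² = 7 + 1 = 8)
I = 8
o(U) = √7 (o(U) = √(-1 + 8) = √7)
266 + o(3/7)*(-7) = 266 + √7*(-7) = 266 - 7*√7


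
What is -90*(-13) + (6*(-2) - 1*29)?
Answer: 1129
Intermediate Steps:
-90*(-13) + (6*(-2) - 1*29) = 1170 + (-12 - 29) = 1170 - 41 = 1129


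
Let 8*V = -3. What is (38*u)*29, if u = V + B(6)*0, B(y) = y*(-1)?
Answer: -1653/4 ≈ -413.25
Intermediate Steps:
B(y) = -y
V = -3/8 (V = (1/8)*(-3) = -3/8 ≈ -0.37500)
u = -3/8 (u = -3/8 - 1*6*0 = -3/8 - 6*0 = -3/8 + 0 = -3/8 ≈ -0.37500)
(38*u)*29 = (38*(-3/8))*29 = -57/4*29 = -1653/4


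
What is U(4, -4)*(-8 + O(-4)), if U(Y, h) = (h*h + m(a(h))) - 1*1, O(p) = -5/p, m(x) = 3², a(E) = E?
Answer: -162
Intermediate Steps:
m(x) = 9
U(Y, h) = 8 + h² (U(Y, h) = (h*h + 9) - 1*1 = (h² + 9) - 1 = (9 + h²) - 1 = 8 + h²)
U(4, -4)*(-8 + O(-4)) = (8 + (-4)²)*(-8 - 5/(-4)) = (8 + 16)*(-8 - 5*(-¼)) = 24*(-8 + 5/4) = 24*(-27/4) = -162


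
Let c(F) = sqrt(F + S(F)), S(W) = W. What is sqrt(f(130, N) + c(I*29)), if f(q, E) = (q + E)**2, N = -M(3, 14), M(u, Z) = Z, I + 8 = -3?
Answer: sqrt(13456 + I*sqrt(638)) ≈ 116.0 + 0.109*I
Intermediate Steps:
I = -11 (I = -8 - 3 = -11)
N = -14 (N = -1*14 = -14)
f(q, E) = (E + q)**2
c(F) = sqrt(2)*sqrt(F) (c(F) = sqrt(F + F) = sqrt(2*F) = sqrt(2)*sqrt(F))
sqrt(f(130, N) + c(I*29)) = sqrt((-14 + 130)**2 + sqrt(2)*sqrt(-11*29)) = sqrt(116**2 + sqrt(2)*sqrt(-319)) = sqrt(13456 + sqrt(2)*(I*sqrt(319))) = sqrt(13456 + I*sqrt(638))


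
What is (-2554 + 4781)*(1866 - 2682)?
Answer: -1817232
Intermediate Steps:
(-2554 + 4781)*(1866 - 2682) = 2227*(-816) = -1817232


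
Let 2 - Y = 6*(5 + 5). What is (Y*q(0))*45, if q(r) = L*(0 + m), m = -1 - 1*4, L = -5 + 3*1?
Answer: -26100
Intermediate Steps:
Y = -58 (Y = 2 - 6*(5 + 5) = 2 - 6*10 = 2 - 1*60 = 2 - 60 = -58)
L = -2 (L = -5 + 3 = -2)
m = -5 (m = -1 - 4 = -5)
q(r) = 10 (q(r) = -2*(0 - 5) = -2*(-5) = 10)
(Y*q(0))*45 = -58*10*45 = -580*45 = -26100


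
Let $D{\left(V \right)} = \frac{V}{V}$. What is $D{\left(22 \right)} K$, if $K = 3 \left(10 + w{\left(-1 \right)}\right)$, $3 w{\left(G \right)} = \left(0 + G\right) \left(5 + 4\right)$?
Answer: $21$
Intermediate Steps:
$D{\left(V \right)} = 1$
$w{\left(G \right)} = 3 G$ ($w{\left(G \right)} = \frac{\left(0 + G\right) \left(5 + 4\right)}{3} = \frac{G 9}{3} = \frac{9 G}{3} = 3 G$)
$K = 21$ ($K = 3 \left(10 + 3 \left(-1\right)\right) = 3 \left(10 - 3\right) = 3 \cdot 7 = 21$)
$D{\left(22 \right)} K = 1 \cdot 21 = 21$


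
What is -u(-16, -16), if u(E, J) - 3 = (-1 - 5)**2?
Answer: -39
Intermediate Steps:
u(E, J) = 39 (u(E, J) = 3 + (-1 - 5)**2 = 3 + (-6)**2 = 3 + 36 = 39)
-u(-16, -16) = -1*39 = -39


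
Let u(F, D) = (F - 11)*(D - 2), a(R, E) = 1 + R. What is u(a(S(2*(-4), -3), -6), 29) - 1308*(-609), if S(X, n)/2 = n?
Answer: 796140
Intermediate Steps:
S(X, n) = 2*n
u(F, D) = (-11 + F)*(-2 + D)
u(a(S(2*(-4), -3), -6), 29) - 1308*(-609) = (22 - 11*29 - 2*(1 + 2*(-3)) + 29*(1 + 2*(-3))) - 1308*(-609) = (22 - 319 - 2*(1 - 6) + 29*(1 - 6)) + 796572 = (22 - 319 - 2*(-5) + 29*(-5)) + 796572 = (22 - 319 + 10 - 145) + 796572 = -432 + 796572 = 796140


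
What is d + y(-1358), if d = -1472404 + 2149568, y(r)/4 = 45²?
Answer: 685264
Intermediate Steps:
y(r) = 8100 (y(r) = 4*45² = 4*2025 = 8100)
d = 677164
d + y(-1358) = 677164 + 8100 = 685264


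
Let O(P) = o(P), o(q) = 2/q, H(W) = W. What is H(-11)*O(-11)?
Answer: 2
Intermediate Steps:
O(P) = 2/P
H(-11)*O(-11) = -22/(-11) = -22*(-1)/11 = -11*(-2/11) = 2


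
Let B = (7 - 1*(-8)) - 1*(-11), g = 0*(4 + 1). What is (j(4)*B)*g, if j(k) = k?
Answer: 0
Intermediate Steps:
g = 0 (g = 0*5 = 0)
B = 26 (B = (7 + 8) + 11 = 15 + 11 = 26)
(j(4)*B)*g = (4*26)*0 = 104*0 = 0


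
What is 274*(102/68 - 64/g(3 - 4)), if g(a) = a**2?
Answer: -17125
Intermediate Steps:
274*(102/68 - 64/g(3 - 4)) = 274*(102/68 - 64/(3 - 4)**2) = 274*(102*(1/68) - 64/((-1)**2)) = 274*(3/2 - 64/1) = 274*(3/2 - 64*1) = 274*(3/2 - 64) = 274*(-125/2) = -17125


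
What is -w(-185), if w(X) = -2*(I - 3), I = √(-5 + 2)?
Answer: -6 + 2*I*√3 ≈ -6.0 + 3.4641*I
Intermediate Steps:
I = I*√3 (I = √(-3) = I*√3 ≈ 1.732*I)
w(X) = 6 - 2*I*√3 (w(X) = -2*(I*√3 - 3) = -2*(-3 + I*√3) = 6 - 2*I*√3)
-w(-185) = -(6 - 2*I*√3) = -6 + 2*I*√3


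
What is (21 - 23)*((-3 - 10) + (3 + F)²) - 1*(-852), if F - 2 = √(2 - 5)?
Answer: 834 - 20*I*√3 ≈ 834.0 - 34.641*I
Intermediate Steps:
F = 2 + I*√3 (F = 2 + √(2 - 5) = 2 + √(-3) = 2 + I*√3 ≈ 2.0 + 1.732*I)
(21 - 23)*((-3 - 10) + (3 + F)²) - 1*(-852) = (21 - 23)*((-3 - 10) + (3 + (2 + I*√3))²) - 1*(-852) = -2*(-13 + (5 + I*√3)²) + 852 = (26 - 2*(5 + I*√3)²) + 852 = 878 - 2*(5 + I*√3)²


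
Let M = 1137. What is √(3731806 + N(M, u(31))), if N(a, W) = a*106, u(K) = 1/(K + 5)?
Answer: 2*√963082 ≈ 1962.7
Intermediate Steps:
u(K) = 1/(5 + K)
N(a, W) = 106*a
√(3731806 + N(M, u(31))) = √(3731806 + 106*1137) = √(3731806 + 120522) = √3852328 = 2*√963082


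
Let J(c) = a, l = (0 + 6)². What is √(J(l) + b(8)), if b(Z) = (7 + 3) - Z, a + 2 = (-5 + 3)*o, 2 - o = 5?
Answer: √6 ≈ 2.4495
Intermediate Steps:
o = -3 (o = 2 - 1*5 = 2 - 5 = -3)
a = 4 (a = -2 + (-5 + 3)*(-3) = -2 - 2*(-3) = -2 + 6 = 4)
l = 36 (l = 6² = 36)
J(c) = 4
b(Z) = 10 - Z
√(J(l) + b(8)) = √(4 + (10 - 1*8)) = √(4 + (10 - 8)) = √(4 + 2) = √6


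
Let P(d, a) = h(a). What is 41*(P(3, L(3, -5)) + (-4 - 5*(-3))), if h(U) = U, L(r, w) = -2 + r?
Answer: 492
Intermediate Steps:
P(d, a) = a
41*(P(3, L(3, -5)) + (-4 - 5*(-3))) = 41*((-2 + 3) + (-4 - 5*(-3))) = 41*(1 + (-4 + 15)) = 41*(1 + 11) = 41*12 = 492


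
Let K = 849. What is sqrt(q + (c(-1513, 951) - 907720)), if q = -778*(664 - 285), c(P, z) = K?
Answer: I*sqrt(1201733) ≈ 1096.2*I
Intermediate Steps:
c(P, z) = 849
q = -294862 (q = -778*379 = -294862)
sqrt(q + (c(-1513, 951) - 907720)) = sqrt(-294862 + (849 - 907720)) = sqrt(-294862 - 906871) = sqrt(-1201733) = I*sqrt(1201733)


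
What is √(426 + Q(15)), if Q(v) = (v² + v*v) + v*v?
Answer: √1101 ≈ 33.181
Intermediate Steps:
Q(v) = 3*v² (Q(v) = (v² + v²) + v² = 2*v² + v² = 3*v²)
√(426 + Q(15)) = √(426 + 3*15²) = √(426 + 3*225) = √(426 + 675) = √1101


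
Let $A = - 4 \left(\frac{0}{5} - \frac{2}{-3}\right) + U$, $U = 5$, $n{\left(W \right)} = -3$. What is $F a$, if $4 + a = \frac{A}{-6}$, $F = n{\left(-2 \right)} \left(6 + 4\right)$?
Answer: $\frac{395}{3} \approx 131.67$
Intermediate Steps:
$A = \frac{7}{3}$ ($A = - 4 \left(\frac{0}{5} - \frac{2}{-3}\right) + 5 = - 4 \left(0 \cdot \frac{1}{5} - - \frac{2}{3}\right) + 5 = - 4 \left(0 + \frac{2}{3}\right) + 5 = \left(-4\right) \frac{2}{3} + 5 = - \frac{8}{3} + 5 = \frac{7}{3} \approx 2.3333$)
$F = -30$ ($F = - 3 \left(6 + 4\right) = \left(-3\right) 10 = -30$)
$a = - \frac{79}{18}$ ($a = -4 + \frac{7}{3 \left(-6\right)} = -4 + \frac{7}{3} \left(- \frac{1}{6}\right) = -4 - \frac{7}{18} = - \frac{79}{18} \approx -4.3889$)
$F a = \left(-30\right) \left(- \frac{79}{18}\right) = \frac{395}{3}$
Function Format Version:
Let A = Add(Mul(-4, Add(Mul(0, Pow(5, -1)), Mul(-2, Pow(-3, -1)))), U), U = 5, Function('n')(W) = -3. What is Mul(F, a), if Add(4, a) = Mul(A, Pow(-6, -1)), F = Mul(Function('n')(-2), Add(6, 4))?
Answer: Rational(395, 3) ≈ 131.67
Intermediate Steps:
A = Rational(7, 3) (A = Add(Mul(-4, Add(Mul(0, Pow(5, -1)), Mul(-2, Pow(-3, -1)))), 5) = Add(Mul(-4, Add(Mul(0, Rational(1, 5)), Mul(-2, Rational(-1, 3)))), 5) = Add(Mul(-4, Add(0, Rational(2, 3))), 5) = Add(Mul(-4, Rational(2, 3)), 5) = Add(Rational(-8, 3), 5) = Rational(7, 3) ≈ 2.3333)
F = -30 (F = Mul(-3, Add(6, 4)) = Mul(-3, 10) = -30)
a = Rational(-79, 18) (a = Add(-4, Mul(Rational(7, 3), Pow(-6, -1))) = Add(-4, Mul(Rational(7, 3), Rational(-1, 6))) = Add(-4, Rational(-7, 18)) = Rational(-79, 18) ≈ -4.3889)
Mul(F, a) = Mul(-30, Rational(-79, 18)) = Rational(395, 3)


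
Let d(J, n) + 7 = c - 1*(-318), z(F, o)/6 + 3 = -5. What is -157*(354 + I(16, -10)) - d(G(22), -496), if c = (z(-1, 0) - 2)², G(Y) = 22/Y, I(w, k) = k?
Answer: -56819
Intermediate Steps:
z(F, o) = -48 (z(F, o) = -18 + 6*(-5) = -18 - 30 = -48)
c = 2500 (c = (-48 - 2)² = (-50)² = 2500)
d(J, n) = 2811 (d(J, n) = -7 + (2500 - 1*(-318)) = -7 + (2500 + 318) = -7 + 2818 = 2811)
-157*(354 + I(16, -10)) - d(G(22), -496) = -157*(354 - 10) - 1*2811 = -157*344 - 2811 = -54008 - 2811 = -56819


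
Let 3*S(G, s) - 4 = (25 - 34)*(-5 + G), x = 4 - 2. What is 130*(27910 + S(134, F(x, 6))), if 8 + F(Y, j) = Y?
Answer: 10734490/3 ≈ 3.5782e+6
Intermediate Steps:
x = 2
F(Y, j) = -8 + Y
S(G, s) = 49/3 - 3*G (S(G, s) = 4/3 + ((25 - 34)*(-5 + G))/3 = 4/3 + (-9*(-5 + G))/3 = 4/3 + (45 - 9*G)/3 = 4/3 + (15 - 3*G) = 49/3 - 3*G)
130*(27910 + S(134, F(x, 6))) = 130*(27910 + (49/3 - 3*134)) = 130*(27910 + (49/3 - 402)) = 130*(27910 - 1157/3) = 130*(82573/3) = 10734490/3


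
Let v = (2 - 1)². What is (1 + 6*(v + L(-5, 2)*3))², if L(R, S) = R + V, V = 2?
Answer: 2209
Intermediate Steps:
L(R, S) = 2 + R (L(R, S) = R + 2 = 2 + R)
v = 1 (v = 1² = 1)
(1 + 6*(v + L(-5, 2)*3))² = (1 + 6*(1 + (2 - 5)*3))² = (1 + 6*(1 - 3*3))² = (1 + 6*(1 - 9))² = (1 + 6*(-8))² = (1 - 48)² = (-47)² = 2209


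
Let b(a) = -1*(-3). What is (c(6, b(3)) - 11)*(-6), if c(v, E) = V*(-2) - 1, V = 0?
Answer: 72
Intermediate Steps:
b(a) = 3
c(v, E) = -1 (c(v, E) = 0*(-2) - 1 = 0 - 1 = -1)
(c(6, b(3)) - 11)*(-6) = (-1 - 11)*(-6) = -12*(-6) = 72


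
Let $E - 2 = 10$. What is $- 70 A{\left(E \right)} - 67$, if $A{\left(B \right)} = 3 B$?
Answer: $-2587$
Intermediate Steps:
$E = 12$ ($E = 2 + 10 = 12$)
$- 70 A{\left(E \right)} - 67 = - 70 \cdot 3 \cdot 12 - 67 = \left(-70\right) 36 - 67 = -2520 - 67 = -2587$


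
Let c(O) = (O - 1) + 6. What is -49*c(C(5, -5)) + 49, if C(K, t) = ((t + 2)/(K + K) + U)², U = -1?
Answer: -27881/100 ≈ -278.81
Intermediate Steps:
C(K, t) = (-1 + (2 + t)/(2*K))² (C(K, t) = ((t + 2)/(K + K) - 1)² = ((2 + t)/((2*K)) - 1)² = ((2 + t)*(1/(2*K)) - 1)² = ((2 + t)/(2*K) - 1)² = (-1 + (2 + t)/(2*K))²)
c(O) = 5 + O (c(O) = (-1 + O) + 6 = 5 + O)
-49*c(C(5, -5)) + 49 = -49*(5 + (¼)*(2 - 5 - 2*5)²/5²) + 49 = -49*(5 + (¼)*(1/25)*(2 - 5 - 10)²) + 49 = -49*(5 + (¼)*(1/25)*(-13)²) + 49 = -49*(5 + (¼)*(1/25)*169) + 49 = -49*(5 + 169/100) + 49 = -49*669/100 + 49 = -32781/100 + 49 = -27881/100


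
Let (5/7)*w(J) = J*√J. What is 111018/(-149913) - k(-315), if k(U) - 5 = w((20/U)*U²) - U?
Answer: -16027726/49971 + 264600*I*√7 ≈ -320.74 + 7.0007e+5*I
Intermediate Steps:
w(J) = 7*J^(3/2)/5 (w(J) = 7*(J*√J)/5 = 7*J^(3/2)/5)
k(U) = 5 - U + 56*√5*U^(3/2) (k(U) = 5 + (7*((20/U)*U²)^(3/2)/5 - U) = 5 + (7*(20*U)^(3/2)/5 - U) = 5 + (7*(40*√5*U^(3/2))/5 - U) = 5 + (56*√5*U^(3/2) - U) = 5 + (-U + 56*√5*U^(3/2)) = 5 - U + 56*√5*U^(3/2))
111018/(-149913) - k(-315) = 111018/(-149913) - (5 - 1*(-315) + 56*√5*(-315)^(3/2)) = 111018*(-1/149913) - (5 + 315 + 56*√5*(-945*I*√35)) = -37006/49971 - (5 + 315 - 264600*I*√7) = -37006/49971 - (320 - 264600*I*√7) = -37006/49971 + (-320 + 264600*I*√7) = -16027726/49971 + 264600*I*√7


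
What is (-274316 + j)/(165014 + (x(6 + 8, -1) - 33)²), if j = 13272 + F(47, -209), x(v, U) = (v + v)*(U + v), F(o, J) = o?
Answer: -86999/91525 ≈ -0.95055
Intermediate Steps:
x(v, U) = 2*v*(U + v) (x(v, U) = (2*v)*(U + v) = 2*v*(U + v))
j = 13319 (j = 13272 + 47 = 13319)
(-274316 + j)/(165014 + (x(6 + 8, -1) - 33)²) = (-274316 + 13319)/(165014 + (2*(6 + 8)*(-1 + (6 + 8)) - 33)²) = -260997/(165014 + (2*14*(-1 + 14) - 33)²) = -260997/(165014 + (2*14*13 - 33)²) = -260997/(165014 + (364 - 33)²) = -260997/(165014 + 331²) = -260997/(165014 + 109561) = -260997/274575 = -260997*1/274575 = -86999/91525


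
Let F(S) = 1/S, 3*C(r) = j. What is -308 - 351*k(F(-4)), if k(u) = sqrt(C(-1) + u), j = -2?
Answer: -308 - 117*I*sqrt(33)/2 ≈ -308.0 - 336.06*I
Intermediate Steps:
C(r) = -2/3 (C(r) = (1/3)*(-2) = -2/3)
k(u) = sqrt(-2/3 + u)
-308 - 351*k(F(-4)) = -308 - 117*sqrt(-6 + 9/(-4)) = -308 - 117*sqrt(-6 + 9*(-1/4)) = -308 - 117*sqrt(-6 - 9/4) = -308 - 117*sqrt(-33/4) = -308 - 117*I*sqrt(33)/2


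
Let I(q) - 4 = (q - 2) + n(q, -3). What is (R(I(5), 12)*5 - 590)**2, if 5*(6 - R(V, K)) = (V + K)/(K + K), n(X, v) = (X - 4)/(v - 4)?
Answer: 61638201/196 ≈ 3.1448e+5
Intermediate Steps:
n(X, v) = (-4 + X)/(-4 + v)
I(q) = 18/7 + 6*q/7 (I(q) = 4 + ((q - 2) + (-4 + q)/(-4 - 3)) = 4 + ((-2 + q) + (-4 + q)/(-7)) = 4 + ((-2 + q) - (-4 + q)/7) = 4 + ((-2 + q) + (4/7 - q/7)) = 4 + (-10/7 + 6*q/7) = 18/7 + 6*q/7)
R(V, K) = 6 - (K + V)/(10*K) (R(V, K) = 6 - (V + K)/(5*(K + K)) = 6 - (K + V)/(5*(2*K)) = 6 - (K + V)*1/(2*K)/5 = 6 - (K + V)/(10*K))
(R(I(5), 12)*5 - 590)**2 = (((1/10)*(-(18/7 + (6/7)*5) + 59*12)/12)*5 - 590)**2 = (((1/10)*(1/12)*(-(18/7 + 30/7) + 708))*5 - 590)**2 = (((1/10)*(1/12)*(-1*48/7 + 708))*5 - 590)**2 = (((1/10)*(1/12)*(-48/7 + 708))*5 - 590)**2 = (((1/10)*(1/12)*(4908/7))*5 - 590)**2 = ((409/70)*5 - 590)**2 = (409/14 - 590)**2 = (-7851/14)**2 = 61638201/196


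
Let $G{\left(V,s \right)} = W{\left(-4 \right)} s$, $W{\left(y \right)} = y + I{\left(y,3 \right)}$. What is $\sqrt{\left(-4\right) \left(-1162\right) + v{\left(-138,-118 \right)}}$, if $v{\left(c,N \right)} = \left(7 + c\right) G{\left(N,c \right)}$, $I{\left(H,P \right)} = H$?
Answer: $2 i \sqrt{34994} \approx 374.13 i$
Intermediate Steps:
$W{\left(y \right)} = 2 y$ ($W{\left(y \right)} = y + y = 2 y$)
$G{\left(V,s \right)} = - 8 s$ ($G{\left(V,s \right)} = 2 \left(-4\right) s = - 8 s$)
$v{\left(c,N \right)} = - 8 c \left(7 + c\right)$ ($v{\left(c,N \right)} = \left(7 + c\right) \left(- 8 c\right) = - 8 c \left(7 + c\right)$)
$\sqrt{\left(-4\right) \left(-1162\right) + v{\left(-138,-118 \right)}} = \sqrt{\left(-4\right) \left(-1162\right) - - 1104 \left(7 - 138\right)} = \sqrt{4648 - \left(-1104\right) \left(-131\right)} = \sqrt{4648 - 144624} = \sqrt{-139976} = 2 i \sqrt{34994}$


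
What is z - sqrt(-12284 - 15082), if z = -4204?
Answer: -4204 - I*sqrt(27366) ≈ -4204.0 - 165.43*I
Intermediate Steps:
z - sqrt(-12284 - 15082) = -4204 - sqrt(-12284 - 15082) = -4204 - sqrt(-27366) = -4204 - I*sqrt(27366)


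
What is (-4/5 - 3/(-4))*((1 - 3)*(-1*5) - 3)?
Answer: -7/20 ≈ -0.35000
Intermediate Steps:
(-4/5 - 3/(-4))*((1 - 3)*(-1*5) - 3) = (-4*⅕ - 3*(-¼))*(-2*(-5) - 3) = (-⅘ + ¾)*(10 - 3) = -1/20*7 = -7/20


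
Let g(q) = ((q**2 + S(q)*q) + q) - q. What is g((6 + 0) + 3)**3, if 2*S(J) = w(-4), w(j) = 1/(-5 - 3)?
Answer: 2131746903/4096 ≈ 5.2045e+5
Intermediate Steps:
w(j) = -1/8 (w(j) = 1/(-8) = -1/8)
S(J) = -1/16 (S(J) = (1/2)*(-1/8) = -1/16)
g(q) = q**2 - q/16 (g(q) = ((q**2 - q/16) + q) - q = (q**2 + 15*q/16) - q = q**2 - q/16)
g((6 + 0) + 3)**3 = (((6 + 0) + 3)*(-1/16 + ((6 + 0) + 3)))**3 = ((6 + 3)*(-1/16 + (6 + 3)))**3 = (9*(-1/16 + 9))**3 = (9*(143/16))**3 = (1287/16)**3 = 2131746903/4096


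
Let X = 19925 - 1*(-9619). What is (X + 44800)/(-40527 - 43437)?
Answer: -18586/20991 ≈ -0.88543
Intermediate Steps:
X = 29544 (X = 19925 + 9619 = 29544)
(X + 44800)/(-40527 - 43437) = (29544 + 44800)/(-40527 - 43437) = 74344/(-83964) = 74344*(-1/83964) = -18586/20991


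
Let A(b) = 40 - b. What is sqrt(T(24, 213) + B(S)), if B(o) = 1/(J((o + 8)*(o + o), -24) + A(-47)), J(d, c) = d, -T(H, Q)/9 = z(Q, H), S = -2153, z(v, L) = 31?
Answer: I*sqrt(2644676274272046)/3078819 ≈ 16.703*I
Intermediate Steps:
T(H, Q) = -279 (T(H, Q) = -9*31 = -279)
B(o) = 1/(87 + 2*o*(8 + o)) (B(o) = 1/((o + 8)*(o + o) + (40 - 1*(-47))) = 1/((8 + o)*(2*o) + (40 + 47)) = 1/(2*o*(8 + o) + 87) = 1/(87 + 2*o*(8 + o)))
sqrt(T(24, 213) + B(S)) = sqrt(-279 + 1/(87 + 2*(-2153)*(8 - 2153))) = sqrt(-279 + 1/(87 + 2*(-2153)*(-2145))) = sqrt(-279 + 1/(87 + 9236370)) = sqrt(-279 + 1/9236457) = sqrt(-2576971502/9236457) = I*sqrt(2644676274272046)/3078819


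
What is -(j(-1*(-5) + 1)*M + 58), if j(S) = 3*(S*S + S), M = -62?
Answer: 7754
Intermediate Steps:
j(S) = 3*S + 3*S**2 (j(S) = 3*(S**2 + S) = 3*(S + S**2) = 3*S + 3*S**2)
-(j(-1*(-5) + 1)*M + 58) = -((3*(-1*(-5) + 1)*(1 + (-1*(-5) + 1)))*(-62) + 58) = -((3*(5 + 1)*(1 + (5 + 1)))*(-62) + 58) = -((3*6*(1 + 6))*(-62) + 58) = -((3*6*7)*(-62) + 58) = -(126*(-62) + 58) = -(-7812 + 58) = -1*(-7754) = 7754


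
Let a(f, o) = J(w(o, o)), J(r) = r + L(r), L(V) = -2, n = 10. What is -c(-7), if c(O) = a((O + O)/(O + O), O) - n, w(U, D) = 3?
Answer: 9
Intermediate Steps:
J(r) = -2 + r (J(r) = r - 2 = -2 + r)
a(f, o) = 1 (a(f, o) = -2 + 3 = 1)
c(O) = -9 (c(O) = 1 - 1*10 = 1 - 10 = -9)
-c(-7) = -1*(-9) = 9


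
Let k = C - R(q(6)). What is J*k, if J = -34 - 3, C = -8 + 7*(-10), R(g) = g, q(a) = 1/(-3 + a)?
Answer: 8695/3 ≈ 2898.3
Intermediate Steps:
C = -78 (C = -8 - 70 = -78)
J = -37
k = -235/3 (k = -78 - 1/(-3 + 6) = -78 - 1/3 = -235/3 ≈ -78.333)
J*k = -37*(-235/3) = 8695/3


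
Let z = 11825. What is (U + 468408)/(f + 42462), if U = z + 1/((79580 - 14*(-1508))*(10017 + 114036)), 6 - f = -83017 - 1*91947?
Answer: 5998659881189509/2715974569192032 ≈ 2.2087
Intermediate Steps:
f = 174970 (f = 6 - (-83017 - 1*91947) = 6 - (-83017 - 91947) = 6 - 1*(-174964) = 6 + 174964 = 174970)
U = 147707785793701/12491144676 (U = 11825 + 1/((79580 - 14*(-1508))*(10017 + 114036)) = 11825 + 1/((79580 + 21112)*124053) = 11825 + 1/(100692*124053) = 11825 + 1/12491144676 = 147707785793701/12491144676 ≈ 11825.)
(U + 468408)/(f + 42462) = (147707785793701/12491144676 + 468408)/(174970 + 42462) = (5998659881189509/12491144676)/217432 = (5998659881189509/12491144676)*(1/217432) = 5998659881189509/2715974569192032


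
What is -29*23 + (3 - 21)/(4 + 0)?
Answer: -1343/2 ≈ -671.50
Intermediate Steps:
-29*23 + (3 - 21)/(4 + 0) = -667 - 18/4 = -667 - 18*¼ = -667 - 9/2 = -1343/2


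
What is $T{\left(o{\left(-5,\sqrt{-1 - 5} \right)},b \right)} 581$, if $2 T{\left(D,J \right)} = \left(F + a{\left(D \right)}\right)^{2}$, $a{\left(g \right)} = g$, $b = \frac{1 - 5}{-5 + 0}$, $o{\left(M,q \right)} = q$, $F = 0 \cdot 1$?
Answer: $-1743$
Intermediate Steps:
$F = 0$
$b = \frac{4}{5}$ ($b = - \frac{4}{-5} = \left(-4\right) \left(- \frac{1}{5}\right) = \frac{4}{5} \approx 0.8$)
$T{\left(D,J \right)} = \frac{D^{2}}{2}$ ($T{\left(D,J \right)} = \frac{\left(0 + D\right)^{2}}{2} = \frac{D^{2}}{2}$)
$T{\left(o{\left(-5,\sqrt{-1 - 5} \right)},b \right)} 581 = \frac{\left(\sqrt{-1 - 5}\right)^{2}}{2} \cdot 581 = \frac{\left(\sqrt{-6}\right)^{2}}{2} \cdot 581 = \frac{\left(i \sqrt{6}\right)^{2}}{2} \cdot 581 = \frac{1}{2} \left(-6\right) 581 = \left(-3\right) 581 = -1743$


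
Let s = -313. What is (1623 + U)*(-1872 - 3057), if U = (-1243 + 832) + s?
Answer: -4431171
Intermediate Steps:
U = -724 (U = (-1243 + 832) - 313 = -411 - 313 = -724)
(1623 + U)*(-1872 - 3057) = (1623 - 724)*(-1872 - 3057) = 899*(-4929) = -4431171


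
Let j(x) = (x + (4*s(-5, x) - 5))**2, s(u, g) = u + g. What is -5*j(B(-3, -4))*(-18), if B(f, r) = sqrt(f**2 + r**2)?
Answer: 0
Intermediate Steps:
s(u, g) = g + u
j(x) = (-25 + 5*x)**2 (j(x) = (x + (4*(x - 5) - 5))**2 = (x + (4*(-5 + x) - 5))**2 = (x + ((-20 + 4*x) - 5))**2 = (x + (-25 + 4*x))**2 = (-25 + 5*x)**2)
-5*j(B(-3, -4))*(-18) = -125*(-5 + sqrt((-3)**2 + (-4)**2))**2*(-18) = -125*(-5 + sqrt(9 + 16))**2*(-18) = -125*(-5 + sqrt(25))**2*(-18) = -125*(-5 + 5)**2*(-18) = -125*0**2*(-18) = -125*0*(-18) = -5*0*(-18) = 0*(-18) = 0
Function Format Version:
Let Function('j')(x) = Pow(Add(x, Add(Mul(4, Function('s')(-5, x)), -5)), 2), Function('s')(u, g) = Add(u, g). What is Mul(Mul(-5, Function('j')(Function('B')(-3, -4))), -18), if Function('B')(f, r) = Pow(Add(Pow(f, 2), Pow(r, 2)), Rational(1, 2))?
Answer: 0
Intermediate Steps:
Function('s')(u, g) = Add(g, u)
Function('j')(x) = Pow(Add(-25, Mul(5, x)), 2) (Function('j')(x) = Pow(Add(x, Add(Mul(4, Add(x, -5)), -5)), 2) = Pow(Add(x, Add(Mul(4, Add(-5, x)), -5)), 2) = Pow(Add(x, Add(Add(-20, Mul(4, x)), -5)), 2) = Pow(Add(x, Add(-25, Mul(4, x))), 2) = Pow(Add(-25, Mul(5, x)), 2))
Mul(Mul(-5, Function('j')(Function('B')(-3, -4))), -18) = Mul(Mul(-5, Mul(25, Pow(Add(-5, Pow(Add(Pow(-3, 2), Pow(-4, 2)), Rational(1, 2))), 2))), -18) = Mul(Mul(-5, Mul(25, Pow(Add(-5, Pow(Add(9, 16), Rational(1, 2))), 2))), -18) = Mul(Mul(-5, Mul(25, Pow(Add(-5, Pow(25, Rational(1, 2))), 2))), -18) = Mul(Mul(-5, Mul(25, Pow(Add(-5, 5), 2))), -18) = Mul(Mul(-5, Mul(25, Pow(0, 2))), -18) = Mul(Mul(-5, Mul(25, 0)), -18) = Mul(Mul(-5, 0), -18) = Mul(0, -18) = 0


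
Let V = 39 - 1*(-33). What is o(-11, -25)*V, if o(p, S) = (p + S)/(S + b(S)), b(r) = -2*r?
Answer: -2592/25 ≈ -103.68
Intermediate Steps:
o(p, S) = -(S + p)/S (o(p, S) = (p + S)/(S - 2*S) = (S + p)/((-S)) = (S + p)*(-1/S) = -(S + p)/S)
V = 72 (V = 39 + 33 = 72)
o(-11, -25)*V = ((-1*(-25) - 1*(-11))/(-25))*72 = -(25 + 11)/25*72 = -1/25*36*72 = -36/25*72 = -2592/25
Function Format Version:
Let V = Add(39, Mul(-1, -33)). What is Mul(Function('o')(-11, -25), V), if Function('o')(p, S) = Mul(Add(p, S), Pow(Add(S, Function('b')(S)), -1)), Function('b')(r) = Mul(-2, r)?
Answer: Rational(-2592, 25) ≈ -103.68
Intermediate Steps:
Function('o')(p, S) = Mul(-1, Pow(S, -1), Add(S, p)) (Function('o')(p, S) = Mul(Add(p, S), Pow(Add(S, Mul(-2, S)), -1)) = Mul(Add(S, p), Pow(Mul(-1, S), -1)) = Mul(Add(S, p), Mul(-1, Pow(S, -1))) = Mul(-1, Pow(S, -1), Add(S, p)))
V = 72 (V = Add(39, 33) = 72)
Mul(Function('o')(-11, -25), V) = Mul(Mul(Pow(-25, -1), Add(Mul(-1, -25), Mul(-1, -11))), 72) = Mul(Mul(Rational(-1, 25), Add(25, 11)), 72) = Mul(Mul(Rational(-1, 25), 36), 72) = Mul(Rational(-36, 25), 72) = Rational(-2592, 25)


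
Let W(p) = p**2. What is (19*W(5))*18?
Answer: 8550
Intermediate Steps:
(19*W(5))*18 = (19*5**2)*18 = (19*25)*18 = 475*18 = 8550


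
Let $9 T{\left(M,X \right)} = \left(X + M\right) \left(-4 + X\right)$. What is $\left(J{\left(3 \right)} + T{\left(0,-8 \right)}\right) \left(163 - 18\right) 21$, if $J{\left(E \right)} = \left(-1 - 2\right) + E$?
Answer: $32480$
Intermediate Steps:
$J{\left(E \right)} = -3 + E$
$T{\left(M,X \right)} = \frac{\left(-4 + X\right) \left(M + X\right)}{9}$ ($T{\left(M,X \right)} = \frac{\left(X + M\right) \left(-4 + X\right)}{9} = \frac{\left(M + X\right) \left(-4 + X\right)}{9} = \frac{\left(-4 + X\right) \left(M + X\right)}{9}$)
$\left(J{\left(3 \right)} + T{\left(0,-8 \right)}\right) \left(163 - 18\right) 21 = \left(\left(-3 + 3\right) + \left(\left(- \frac{4}{9}\right) 0 - - \frac{32}{9} + \frac{\left(-8\right)^{2}}{9} + \frac{1}{9} \cdot 0 \left(-8\right)\right)\right) \left(163 - 18\right) 21 = \left(0 + \left(0 + \frac{32}{9} + \frac{1}{9} \cdot 64 + 0\right)\right) 145 \cdot 21 = \left(0 + \left(0 + \frac{32}{9} + \frac{64}{9} + 0\right)\right) 145 \cdot 21 = \left(0 + \frac{32}{3}\right) 145 \cdot 21 = \frac{32}{3} \cdot 145 \cdot 21 = \frac{4640}{3} \cdot 21 = 32480$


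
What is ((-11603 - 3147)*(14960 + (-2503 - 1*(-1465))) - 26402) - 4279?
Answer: -205380181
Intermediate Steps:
((-11603 - 3147)*(14960 + (-2503 - 1*(-1465))) - 26402) - 4279 = (-14750*(14960 + (-2503 + 1465)) - 26402) - 4279 = (-14750*(14960 - 1038) - 26402) - 4279 = (-14750*13922 - 26402) - 4279 = (-205349500 - 26402) - 4279 = -205375902 - 4279 = -205380181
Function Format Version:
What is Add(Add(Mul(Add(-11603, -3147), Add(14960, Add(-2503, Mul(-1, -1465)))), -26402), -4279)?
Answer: -205380181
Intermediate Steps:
Add(Add(Mul(Add(-11603, -3147), Add(14960, Add(-2503, Mul(-1, -1465)))), -26402), -4279) = Add(Add(Mul(-14750, Add(14960, Add(-2503, 1465))), -26402), -4279) = Add(Add(Mul(-14750, Add(14960, -1038)), -26402), -4279) = Add(Add(Mul(-14750, 13922), -26402), -4279) = Add(Add(-205349500, -26402), -4279) = Add(-205375902, -4279) = -205380181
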